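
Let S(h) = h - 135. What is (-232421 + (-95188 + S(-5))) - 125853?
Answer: -453602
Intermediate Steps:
S(h) = -135 + h
(-232421 + (-95188 + S(-5))) - 125853 = (-232421 + (-95188 + (-135 - 5))) - 125853 = (-232421 + (-95188 - 140)) - 125853 = (-232421 - 95328) - 125853 = -327749 - 125853 = -453602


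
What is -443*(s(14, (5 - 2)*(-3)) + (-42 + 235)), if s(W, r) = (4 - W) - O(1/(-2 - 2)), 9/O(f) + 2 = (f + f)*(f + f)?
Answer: -583431/7 ≈ -83347.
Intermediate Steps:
O(f) = 9/(-2 + 4*f²) (O(f) = 9/(-2 + (f + f)*(f + f)) = 9/(-2 + (2*f)*(2*f)) = 9/(-2 + 4*f²))
s(W, r) = 64/7 - W (s(W, r) = (4 - W) - 9/(2*(-1 + 2*(1/(-2 - 2))²)) = (4 - W) - 9/(2*(-1 + 2*(1/(-4))²)) = (4 - W) - 9/(2*(-1 + 2*(-¼)²)) = (4 - W) - 9/(2*(-1 + 2*(1/16))) = (4 - W) - 9/(2*(-1 + ⅛)) = (4 - W) - 9/(2*(-7/8)) = (4 - W) - 9*(-8)/(2*7) = (4 - W) - 1*(-36/7) = (4 - W) + 36/7 = 64/7 - W)
-443*(s(14, (5 - 2)*(-3)) + (-42 + 235)) = -443*((64/7 - 1*14) + (-42 + 235)) = -443*((64/7 - 14) + 193) = -443*(-34/7 + 193) = -443*1317/7 = -583431/7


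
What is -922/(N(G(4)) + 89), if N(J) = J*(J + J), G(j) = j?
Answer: -922/121 ≈ -7.6198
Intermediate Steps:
N(J) = 2*J**2 (N(J) = J*(2*J) = 2*J**2)
-922/(N(G(4)) + 89) = -922/(2*4**2 + 89) = -922/(2*16 + 89) = -922/(32 + 89) = -922/121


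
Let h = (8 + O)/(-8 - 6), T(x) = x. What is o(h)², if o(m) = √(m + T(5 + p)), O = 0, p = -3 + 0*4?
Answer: 10/7 ≈ 1.4286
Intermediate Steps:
p = -3 (p = -3 + 0 = -3)
h = -4/7 (h = (8 + 0)/(-8 - 6) = 8/(-14) = 8*(-1/14) = -4/7 ≈ -0.57143)
o(m) = √(2 + m) (o(m) = √(m + (5 - 3)) = √(m + 2) = √(2 + m))
o(h)² = (√(2 - 4/7))² = (√(10/7))² = (√70/7)² = 10/7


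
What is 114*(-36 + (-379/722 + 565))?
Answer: 1144677/19 ≈ 60246.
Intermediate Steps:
114*(-36 + (-379/722 + 565)) = 114*(-36 + 407551/722) = 114*(381559/722) = 1144677/19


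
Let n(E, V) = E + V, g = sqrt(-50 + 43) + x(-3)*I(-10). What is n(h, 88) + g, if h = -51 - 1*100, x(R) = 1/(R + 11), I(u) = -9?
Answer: -513/8 + I*sqrt(7) ≈ -64.125 + 2.6458*I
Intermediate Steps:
x(R) = 1/(11 + R)
h = -151 (h = -51 - 100 = -151)
g = -9/8 + I*sqrt(7) (g = sqrt(-50 + 43) - 9/(11 - 3) = sqrt(-7) - 9/8 = I*sqrt(7) + (1/8)*(-9) = I*sqrt(7) - 9/8 = -9/8 + I*sqrt(7) ≈ -1.125 + 2.6458*I)
n(h, 88) + g = (-151 + 88) + (-9/8 + I*sqrt(7)) = -63 + (-9/8 + I*sqrt(7)) = -513/8 + I*sqrt(7)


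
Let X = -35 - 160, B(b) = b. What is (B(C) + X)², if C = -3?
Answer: 39204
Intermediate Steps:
X = -195
(B(C) + X)² = (-3 - 195)² = (-198)² = 39204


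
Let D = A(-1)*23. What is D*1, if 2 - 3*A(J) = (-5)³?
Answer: 2921/3 ≈ 973.67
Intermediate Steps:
A(J) = 127/3 (A(J) = ⅔ - ⅓*(-5)³ = ⅔ - ⅓*(-125) = ⅔ + 125/3 = 127/3)
D = 2921/3 (D = (127/3)*23 = 2921/3 ≈ 973.67)
D*1 = (2921/3)*1 = 2921/3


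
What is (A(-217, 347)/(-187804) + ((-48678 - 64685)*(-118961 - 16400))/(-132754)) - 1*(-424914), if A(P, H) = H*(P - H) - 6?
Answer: 964003623831776/3116466527 ≈ 3.0933e+5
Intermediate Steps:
A(P, H) = -6 + H*(P - H)
(A(-217, 347)/(-187804) + ((-48678 - 64685)*(-118961 - 16400))/(-132754)) - 1*(-424914) = ((-6 - 1*347**2 + 347*(-217))/(-187804) + ((-48678 - 64685)*(-118961 - 16400))/(-132754)) - 1*(-424914) = ((-6 - 1*120409 - 75299)*(-1/187804) - 113363*(-135361)*(-1/132754)) + 424914 = ((-6 - 120409 - 75299)*(-1/187804) + 15344929043*(-1/132754)) + 424914 = (-195714*(-1/187804) - 15344929043/132754) + 424914 = (97857/93902 - 15344929043/132754) + 424914 = -360226634021902/3116466527 + 424914 = 964003623831776/3116466527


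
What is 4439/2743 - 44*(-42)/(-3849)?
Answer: 4005549/3519269 ≈ 1.1382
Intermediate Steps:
4439/2743 - 44*(-42)/(-3849) = 4439*(1/2743) + 1848*(-1/3849) = 4439/2743 - 616/1283 = 4005549/3519269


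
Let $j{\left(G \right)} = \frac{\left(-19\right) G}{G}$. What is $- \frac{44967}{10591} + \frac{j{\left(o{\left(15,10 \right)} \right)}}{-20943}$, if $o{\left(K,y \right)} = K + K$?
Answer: $- \frac{941542652}{221807313} \approx -4.2449$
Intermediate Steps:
$o{\left(K,y \right)} = 2 K$
$j{\left(G \right)} = -19$
$- \frac{44967}{10591} + \frac{j{\left(o{\left(15,10 \right)} \right)}}{-20943} = - \frac{44967}{10591} - \frac{19}{-20943} = \left(-44967\right) \frac{1}{10591} - - \frac{19}{20943} = - \frac{44967}{10591} + \frac{19}{20943} = - \frac{941542652}{221807313}$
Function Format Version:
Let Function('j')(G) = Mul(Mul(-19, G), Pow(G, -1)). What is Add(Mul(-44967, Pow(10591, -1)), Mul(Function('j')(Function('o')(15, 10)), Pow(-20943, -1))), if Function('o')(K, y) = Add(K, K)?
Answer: Rational(-941542652, 221807313) ≈ -4.2449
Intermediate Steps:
Function('o')(K, y) = Mul(2, K)
Function('j')(G) = -19
Add(Mul(-44967, Pow(10591, -1)), Mul(Function('j')(Function('o')(15, 10)), Pow(-20943, -1))) = Add(Mul(-44967, Pow(10591, -1)), Mul(-19, Pow(-20943, -1))) = Add(Mul(-44967, Rational(1, 10591)), Mul(-19, Rational(-1, 20943))) = Add(Rational(-44967, 10591), Rational(19, 20943)) = Rational(-941542652, 221807313)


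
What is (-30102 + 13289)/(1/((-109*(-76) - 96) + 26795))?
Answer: -588169179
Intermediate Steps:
(-30102 + 13289)/(1/((-109*(-76) - 96) + 26795)) = -16813/(1/((8284 - 96) + 26795)) = -16813/(1/(8188 + 26795)) = -16813/(1/34983) = -16813/1/34983 = -16813*34983 = -588169179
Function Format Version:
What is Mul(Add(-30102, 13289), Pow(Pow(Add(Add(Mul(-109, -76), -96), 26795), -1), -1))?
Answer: -588169179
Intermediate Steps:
Mul(Add(-30102, 13289), Pow(Pow(Add(Add(Mul(-109, -76), -96), 26795), -1), -1)) = Mul(-16813, Pow(Pow(Add(Add(8284, -96), 26795), -1), -1)) = Mul(-16813, Pow(Pow(Add(8188, 26795), -1), -1)) = Mul(-16813, Pow(Pow(34983, -1), -1)) = Mul(-16813, Pow(Rational(1, 34983), -1)) = Mul(-16813, 34983) = -588169179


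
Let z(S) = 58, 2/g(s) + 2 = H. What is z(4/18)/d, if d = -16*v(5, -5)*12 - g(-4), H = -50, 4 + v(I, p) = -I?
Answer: 1508/44929 ≈ 0.033564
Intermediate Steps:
v(I, p) = -4 - I
g(s) = -1/26 (g(s) = 2/(-2 - 50) = 2/(-52) = 2*(-1/52) = -1/26)
d = 44929/26 (d = -16*(-4 - 1*5)*12 - 1*(-1/26) = -16*(-4 - 5)*12 + 1/26 = -16*(-9)*12 + 1/26 = -(-144)*12 + 1/26 = -1*(-1728) + 1/26 = 1728 + 1/26 = 44929/26 ≈ 1728.0)
z(4/18)/d = 58/(44929/26) = 58*(26/44929) = 1508/44929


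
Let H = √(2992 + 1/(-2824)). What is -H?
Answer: -3*√662809038/1412 ≈ -54.699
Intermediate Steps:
H = 3*√662809038/1412 (H = √(2992 - 1/2824) = √(8449407/2824) = 3*√662809038/1412 ≈ 54.699)
-H = -3*√662809038/1412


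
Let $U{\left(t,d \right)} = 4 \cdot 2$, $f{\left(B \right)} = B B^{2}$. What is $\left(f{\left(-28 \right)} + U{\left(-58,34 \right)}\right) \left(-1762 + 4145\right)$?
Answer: $-52292552$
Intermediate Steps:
$f{\left(B \right)} = B^{3}$
$U{\left(t,d \right)} = 8$
$\left(f{\left(-28 \right)} + U{\left(-58,34 \right)}\right) \left(-1762 + 4145\right) = \left(\left(-28\right)^{3} + 8\right) \left(-1762 + 4145\right) = \left(-21952 + 8\right) 2383 = \left(-21944\right) 2383 = -52292552$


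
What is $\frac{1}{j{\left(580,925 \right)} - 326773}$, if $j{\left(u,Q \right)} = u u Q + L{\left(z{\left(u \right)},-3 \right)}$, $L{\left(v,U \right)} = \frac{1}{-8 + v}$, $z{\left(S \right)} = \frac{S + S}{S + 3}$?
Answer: $\frac{3504}{1089194666825} \approx 3.2171 \cdot 10^{-9}$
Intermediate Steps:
$z{\left(S \right)} = \frac{2 S}{3 + S}$
$j{\left(u,Q \right)} = \frac{1}{-8 + \frac{2 u}{3 + u}} + Q u^{2}$ ($j{\left(u,Q \right)} = u u Q + \frac{1}{-8 + \frac{2 u}{3 + u}} = u^{2} Q + \frac{1}{-8 + \frac{2 u}{3 + u}} = Q u^{2} + \frac{1}{-8 + \frac{2 u}{3 + u}} = \frac{1}{-8 + \frac{2 u}{3 + u}} + Q u^{2}$)
$\frac{1}{j{\left(580,925 \right)} - 326773} = \frac{1}{- \frac{3 + 580 - 5550 \cdot 580^{2} \left(4 + 580\right)}{24 + 6 \cdot 580} - 326773} = \frac{1}{- \frac{3 + 580 - 5550 \cdot 336400 \cdot 584}{24 + 3480} - 326773} = \frac{1}{- \frac{3 + 580 - 1090339680000}{3504} - 326773} = \frac{1}{\left(-1\right) \frac{1}{3504} \left(-1090339679417\right) - 326773} = \frac{1}{\frac{1090339679417}{3504} - 326773} = \frac{1}{\frac{1089194666825}{3504}} = \frac{3504}{1089194666825}$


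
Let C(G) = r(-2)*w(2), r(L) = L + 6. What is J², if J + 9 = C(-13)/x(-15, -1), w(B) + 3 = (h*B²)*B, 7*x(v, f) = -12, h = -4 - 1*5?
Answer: 27556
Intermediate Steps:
h = -9 (h = -4 - 5 = -9)
r(L) = 6 + L
x(v, f) = -12/7 (x(v, f) = (⅐)*(-12) = -12/7)
w(B) = -3 - 9*B³ (w(B) = -3 + (-9*B²)*B = -3 - 9*B³)
C(G) = -300 (C(G) = (6 - 2)*(-3 - 9*2³) = 4*(-3 - 9*8) = 4*(-3 - 72) = 4*(-75) = -300)
J = 166 (J = -9 - 300/(-12/7) = -9 - 300*(-7/12) = -9 + 175 = 166)
J² = 166² = 27556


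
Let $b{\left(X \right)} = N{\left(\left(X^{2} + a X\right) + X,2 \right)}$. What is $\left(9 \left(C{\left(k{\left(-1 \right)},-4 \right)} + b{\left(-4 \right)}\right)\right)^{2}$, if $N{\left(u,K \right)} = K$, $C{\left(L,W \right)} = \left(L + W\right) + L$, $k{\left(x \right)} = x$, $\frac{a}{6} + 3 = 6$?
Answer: $1296$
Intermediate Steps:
$a = 18$ ($a = -18 + 6 \cdot 6 = -18 + 36 = 18$)
$C{\left(L,W \right)} = W + 2 L$
$b{\left(X \right)} = 2$
$\left(9 \left(C{\left(k{\left(-1 \right)},-4 \right)} + b{\left(-4 \right)}\right)\right)^{2} = \left(9 \left(\left(-4 + 2 \left(-1\right)\right) + 2\right)\right)^{2} = \left(9 \left(\left(-4 - 2\right) + 2\right)\right)^{2} = \left(9 \left(-6 + 2\right)\right)^{2} = \left(9 \left(-4\right)\right)^{2} = \left(-36\right)^{2} = 1296$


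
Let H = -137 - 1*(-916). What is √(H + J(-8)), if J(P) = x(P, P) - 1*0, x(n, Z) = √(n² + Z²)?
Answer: √(779 + 8*√2) ≈ 28.113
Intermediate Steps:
x(n, Z) = √(Z² + n²)
H = 779 (H = -137 + 916 = 779)
J(P) = √2*√(P²) (J(P) = √(P² + P²) - 1*0 = √(2*P²) + 0 = √2*√(P²) + 0 = √2*√(P²))
√(H + J(-8)) = √(779 + √2*√((-8)²)) = √(779 + √2*√64) = √(779 + √2*8) = √(779 + 8*√2)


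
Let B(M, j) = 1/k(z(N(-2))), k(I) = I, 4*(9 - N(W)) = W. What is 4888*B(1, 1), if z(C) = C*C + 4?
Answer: 1504/29 ≈ 51.862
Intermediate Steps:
N(W) = 9 - W/4
z(C) = 4 + C² (z(C) = C² + 4 = 4 + C²)
B(M, j) = 4/377 (B(M, j) = 1/(4 + (9 - ¼*(-2))²) = 1/(4 + (9 + ½)²) = 1/(4 + (19/2)²) = 1/(4 + 361/4) = 1/(377/4) = 4/377)
4888*B(1, 1) = 4888*(4/377) = 1504/29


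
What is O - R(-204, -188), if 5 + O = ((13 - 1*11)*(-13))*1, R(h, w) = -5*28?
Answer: 109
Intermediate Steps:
R(h, w) = -140
O = -31 (O = -5 + ((13 - 1*11)*(-13))*1 = -5 + ((13 - 11)*(-13))*1 = -5 + (2*(-13))*1 = -5 - 26*1 = -5 - 26 = -31)
O - R(-204, -188) = -31 - 1*(-140) = -31 + 140 = 109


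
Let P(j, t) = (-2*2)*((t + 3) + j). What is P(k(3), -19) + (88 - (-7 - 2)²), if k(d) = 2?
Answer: 63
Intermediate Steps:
P(j, t) = -12 - 4*j - 4*t (P(j, t) = -4*((3 + t) + j) = -4*(3 + j + t) = -12 - 4*j - 4*t)
P(k(3), -19) + (88 - (-7 - 2)²) = (-12 - 4*2 - 4*(-19)) + (88 - (-7 - 2)²) = (-12 - 8 + 76) + (88 - 1*(-9)²) = 56 + (88 - 1*81) = 56 + (88 - 81) = 56 + 7 = 63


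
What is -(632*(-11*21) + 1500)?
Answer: 144492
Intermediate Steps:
-(632*(-11*21) + 1500) = -(632*(-231) + 1500) = -(-145992 + 1500) = -1*(-144492) = 144492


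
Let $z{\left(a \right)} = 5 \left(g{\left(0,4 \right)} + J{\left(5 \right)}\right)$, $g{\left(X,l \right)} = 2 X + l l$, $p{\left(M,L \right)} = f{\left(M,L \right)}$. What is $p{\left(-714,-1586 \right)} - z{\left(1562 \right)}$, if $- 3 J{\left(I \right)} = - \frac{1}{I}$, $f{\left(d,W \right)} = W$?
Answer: $- \frac{4999}{3} \approx -1666.3$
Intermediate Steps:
$p{\left(M,L \right)} = L$
$J{\left(I \right)} = \frac{1}{3 I}$ ($J{\left(I \right)} = - \frac{\left(-1\right) \frac{1}{I}}{3} = \frac{1}{3 I}$)
$g{\left(X,l \right)} = l^{2} + 2 X$ ($g{\left(X,l \right)} = 2 X + l^{2} = l^{2} + 2 X$)
$z{\left(a \right)} = \frac{241}{3}$ ($z{\left(a \right)} = 5 \left(\left(4^{2} + 2 \cdot 0\right) + \frac{1}{3 \cdot 5}\right) = 5 \left(\left(16 + 0\right) + \frac{1}{3} \cdot \frac{1}{5}\right) = 5 \left(16 + \frac{1}{15}\right) = 5 \cdot \frac{241}{15} = \frac{241}{3}$)
$p{\left(-714,-1586 \right)} - z{\left(1562 \right)} = -1586 - \frac{241}{3} = - \frac{4999}{3}$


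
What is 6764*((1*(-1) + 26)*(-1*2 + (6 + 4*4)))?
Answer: 3382000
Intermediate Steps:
6764*((1*(-1) + 26)*(-1*2 + (6 + 4*4))) = 6764*((-1 + 26)*(-2 + (6 + 16))) = 6764*(25*(-2 + 22)) = 6764*(25*20) = 6764*500 = 3382000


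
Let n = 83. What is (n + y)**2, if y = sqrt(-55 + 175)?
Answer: 7009 + 332*sqrt(30) ≈ 8827.4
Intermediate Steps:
y = 2*sqrt(30) (y = sqrt(120) = 2*sqrt(30) ≈ 10.954)
(n + y)**2 = (83 + 2*sqrt(30))**2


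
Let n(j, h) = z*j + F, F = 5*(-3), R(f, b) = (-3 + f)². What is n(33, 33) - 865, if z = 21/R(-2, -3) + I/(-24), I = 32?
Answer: -22407/25 ≈ -896.28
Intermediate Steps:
F = -15
z = -37/75 (z = 21/((-3 - 2)²) + 32/(-24) = 21/((-5)²) + 32*(-1/24) = 21/25 - 4/3 = -37/75 ≈ -0.49333)
n(j, h) = -15 - 37*j/75 (n(j, h) = -37*j/75 - 15 = -15 - 37*j/75)
n(33, 33) - 865 = (-15 - 37/75*33) - 865 = (-15 - 407/25) - 865 = -782/25 - 865 = -22407/25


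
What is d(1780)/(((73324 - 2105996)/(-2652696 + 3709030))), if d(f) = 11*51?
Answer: -296301687/1016336 ≈ -291.54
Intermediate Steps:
d(f) = 561
d(1780)/(((73324 - 2105996)/(-2652696 + 3709030))) = 561/(((73324 - 2105996)/(-2652696 + 3709030))) = 561/((-2032672/1056334)) = 561/((-2032672*1/1056334)) = 561/(-1016336/528167) = 561*(-528167/1016336) = -296301687/1016336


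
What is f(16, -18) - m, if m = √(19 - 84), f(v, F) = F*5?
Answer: -90 - I*√65 ≈ -90.0 - 8.0623*I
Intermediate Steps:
f(v, F) = 5*F
m = I*√65 (m = √(-65) = I*√65 ≈ 8.0623*I)
f(16, -18) - m = 5*(-18) - I*√65 = -90 - I*√65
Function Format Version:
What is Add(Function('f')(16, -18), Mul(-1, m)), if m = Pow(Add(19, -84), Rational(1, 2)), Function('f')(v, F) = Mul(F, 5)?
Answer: Add(-90, Mul(-1, I, Pow(65, Rational(1, 2)))) ≈ Add(-90.000, Mul(-8.0623, I))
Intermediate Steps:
Function('f')(v, F) = Mul(5, F)
m = Mul(I, Pow(65, Rational(1, 2))) (m = Pow(-65, Rational(1, 2)) = Mul(I, Pow(65, Rational(1, 2))) ≈ Mul(8.0623, I))
Add(Function('f')(16, -18), Mul(-1, m)) = Add(Mul(5, -18), Mul(-1, Mul(I, Pow(65, Rational(1, 2))))) = Add(-90, Mul(-1, I, Pow(65, Rational(1, 2))))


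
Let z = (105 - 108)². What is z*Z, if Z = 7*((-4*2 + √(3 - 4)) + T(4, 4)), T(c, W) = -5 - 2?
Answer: -945 + 63*I ≈ -945.0 + 63.0*I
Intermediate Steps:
T(c, W) = -7
z = 9 (z = (-3)² = 9)
Z = -105 + 7*I (Z = 7*((-4*2 + √(3 - 4)) - 7) = 7*((-8 + √(-1)) - 7) = 7*((-8 + I) - 7) = 7*(-15 + I) = -105 + 7*I ≈ -105.0 + 7.0*I)
z*Z = 9*(-105 + 7*I) = -945 + 63*I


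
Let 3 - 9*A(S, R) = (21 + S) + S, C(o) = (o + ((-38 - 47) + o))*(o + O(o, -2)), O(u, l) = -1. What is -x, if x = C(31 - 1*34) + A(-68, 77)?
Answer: -3394/9 ≈ -377.11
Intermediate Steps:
C(o) = (-1 + o)*(-85 + 2*o) (C(o) = (o + ((-38 - 47) + o))*(o - 1) = (o + (-85 + o))*(-1 + o) = (-85 + 2*o)*(-1 + o) = (-1 + o)*(-85 + 2*o))
A(S, R) = -2 - 2*S/9 (A(S, R) = ⅓ - ((21 + S) + S)/9 = ⅓ - (21 + 2*S)/9 = ⅓ + (-7/3 - 2*S/9) = -2 - 2*S/9)
x = 3394/9 (x = (85 - 87*(31 - 1*34) + 2*(31 - 1*34)²) + (-2 - 2/9*(-68)) = (85 - 87*(31 - 34) + 2*(31 - 34)²) + (-2 + 136/9) = (85 - 87*(-3) + 2*(-3)²) + 118/9 = (85 + 261 + 2*9) + 118/9 = (85 + 261 + 18) + 118/9 = 364 + 118/9 = 3394/9 ≈ 377.11)
-x = -1*3394/9 = -3394/9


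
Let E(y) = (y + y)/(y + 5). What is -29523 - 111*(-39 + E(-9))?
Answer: -51387/2 ≈ -25694.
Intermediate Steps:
E(y) = 2*y/(5 + y) (E(y) = (2*y)/(5 + y) = 2*y/(5 + y))
-29523 - 111*(-39 + E(-9)) = -29523 - 111*(-39 + 2*(-9)/(5 - 9)) = -29523 - 111*(-39 + 2*(-9)/(-4)) = -29523 - 111*(-39 + 2*(-9)*(-¼)) = -29523 - 111*(-39 + 9/2) = -29523 - 111*(-69/2) = -29523 + 7659/2 = -51387/2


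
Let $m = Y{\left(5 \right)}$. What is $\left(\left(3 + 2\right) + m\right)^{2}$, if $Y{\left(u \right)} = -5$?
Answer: $0$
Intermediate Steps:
$m = -5$
$\left(\left(3 + 2\right) + m\right)^{2} = \left(\left(3 + 2\right) - 5\right)^{2} = \left(5 - 5\right)^{2} = 0^{2} = 0$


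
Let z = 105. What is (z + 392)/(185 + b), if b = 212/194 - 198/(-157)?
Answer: 7568813/2853213 ≈ 2.6527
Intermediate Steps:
b = 35848/15229 (b = 212*(1/194) - 198*(-1/157) = 106/97 + 198/157 = 35848/15229 ≈ 2.3539)
(z + 392)/(185 + b) = (105 + 392)/(185 + 35848/15229) = 497/(2853213/15229) = 497*(15229/2853213) = 7568813/2853213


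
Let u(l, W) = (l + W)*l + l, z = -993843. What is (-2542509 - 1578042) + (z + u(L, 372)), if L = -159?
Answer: -5148420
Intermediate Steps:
u(l, W) = l + l*(W + l) (u(l, W) = (W + l)*l + l = l*(W + l) + l = l + l*(W + l))
(-2542509 - 1578042) + (z + u(L, 372)) = (-2542509 - 1578042) + (-993843 - 159*(1 + 372 - 159)) = -4120551 + (-993843 - 159*214) = -4120551 + (-993843 - 34026) = -4120551 - 1027869 = -5148420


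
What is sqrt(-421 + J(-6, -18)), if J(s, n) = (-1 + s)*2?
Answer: I*sqrt(435) ≈ 20.857*I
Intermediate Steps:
J(s, n) = -2 + 2*s
sqrt(-421 + J(-6, -18)) = sqrt(-421 + (-2 + 2*(-6))) = sqrt(-421 + (-2 - 12)) = sqrt(-421 - 14) = sqrt(-435) = I*sqrt(435)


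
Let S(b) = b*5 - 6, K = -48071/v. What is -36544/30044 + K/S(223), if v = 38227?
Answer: -7911638721/6498355177 ≈ -1.2175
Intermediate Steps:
K = -48071/38227 ≈ -1.2575
S(b) = -6 + 5*b (S(b) = 5*b - 6 = -6 + 5*b)
-36544/30044 + K/S(223) = -36544/30044 - 48071/(38227*(-6 + 5*223)) = -36544*1/30044 - 48071/(38227*(-6 + 1115)) = -9136/7511 - 48071/38227/1109 = -9136/7511 - 48071/38227*1/1109 = -9136/7511 - 48071/42393743 = -7911638721/6498355177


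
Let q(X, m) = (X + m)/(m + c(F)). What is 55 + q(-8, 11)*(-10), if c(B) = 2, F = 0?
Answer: 685/13 ≈ 52.692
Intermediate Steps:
q(X, m) = (X + m)/(2 + m) (q(X, m) = (X + m)/(m + 2) = (X + m)/(2 + m))
55 + q(-8, 11)*(-10) = 55 + ((-8 + 11)/(2 + 11))*(-10) = 55 + (3/13)*(-10) = 55 - 30/13 = 685/13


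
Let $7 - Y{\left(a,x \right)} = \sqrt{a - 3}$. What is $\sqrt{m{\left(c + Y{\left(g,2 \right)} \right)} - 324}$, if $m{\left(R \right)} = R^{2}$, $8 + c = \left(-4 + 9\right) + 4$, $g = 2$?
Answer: $\sqrt{-324 + \left(8 - i\right)^{2}} \approx 0.495 - 16.163 i$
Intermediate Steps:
$Y{\left(a,x \right)} = 7 - \sqrt{-3 + a}$ ($Y{\left(a,x \right)} = 7 - \sqrt{a - 3} = 7 - \sqrt{-3 + a}$)
$c = 1$ ($c = -8 + \left(\left(-4 + 9\right) + 4\right) = -8 + \left(5 + 4\right) = -8 + 9 = 1$)
$\sqrt{m{\left(c + Y{\left(g,2 \right)} \right)} - 324} = \sqrt{\left(1 + \left(7 - \sqrt{-3 + 2}\right)\right)^{2} - 324} = \sqrt{\left(1 + \left(7 - \sqrt{-1}\right)\right)^{2} - 324} = \sqrt{\left(1 + \left(7 - i\right)\right)^{2} - 324} = \sqrt{\left(8 - i\right)^{2} - 324} = \sqrt{-324 + \left(8 - i\right)^{2}}$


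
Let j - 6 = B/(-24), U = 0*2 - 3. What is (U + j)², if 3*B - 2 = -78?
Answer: 5329/324 ≈ 16.448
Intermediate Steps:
U = -3 (U = 0 - 3 = -3)
B = -76/3 (B = ⅔ + (⅓)*(-78) = ⅔ - 26 = -76/3 ≈ -25.333)
j = 127/18 (j = 6 - 76/3/(-24) = 6 - 76/3*(-1/24) = 6 + 19/18 = 127/18 ≈ 7.0556)
(U + j)² = (-3 + 127/18)² = (73/18)² = 5329/324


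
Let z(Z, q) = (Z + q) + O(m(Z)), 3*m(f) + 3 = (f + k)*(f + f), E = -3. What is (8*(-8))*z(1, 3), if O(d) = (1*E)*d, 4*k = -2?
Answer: -384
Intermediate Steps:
k = -½ (k = (¼)*(-2) = -½ ≈ -0.50000)
m(f) = -1 + 2*f*(-½ + f)/3 (m(f) = -1 + ((f - ½)*(f + f))/3 = -1 + ((-½ + f)*(2*f))/3 = -1 + (2*f*(-½ + f))/3 = -1 + 2*f*(-½ + f)/3)
O(d) = -3*d (O(d) = (1*(-3))*d = -3*d)
z(Z, q) = 3 + q - 2*Z² + 2*Z (z(Z, q) = (Z + q) - 3*(-1 - Z/3 + 2*Z²/3) = (Z + q) + (3 + Z - 2*Z²) = 3 + q - 2*Z² + 2*Z)
(8*(-8))*z(1, 3) = (8*(-8))*(3 + 3 - 2*1² + 2*1) = -64*(3 + 3 - 2*1 + 2) = -64*(3 + 3 - 2 + 2) = -64*6 = -384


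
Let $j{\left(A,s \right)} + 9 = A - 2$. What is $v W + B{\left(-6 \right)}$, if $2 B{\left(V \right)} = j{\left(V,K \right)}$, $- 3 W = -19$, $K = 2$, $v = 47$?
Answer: $\frac{1735}{6} \approx 289.17$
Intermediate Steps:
$W = \frac{19}{3}$ ($W = \left(- \frac{1}{3}\right) \left(-19\right) = \frac{19}{3} \approx 6.3333$)
$j{\left(A,s \right)} = -11 + A$ ($j{\left(A,s \right)} = -9 + \left(A - 2\right) = -9 + \left(-2 + A\right) = -11 + A$)
$B{\left(V \right)} = - \frac{11}{2} + \frac{V}{2}$ ($B{\left(V \right)} = \frac{-11 + V}{2} = - \frac{11}{2} + \frac{V}{2}$)
$v W + B{\left(-6 \right)} = 47 \cdot \frac{19}{3} + \left(- \frac{11}{2} + \frac{1}{2} \left(-6\right)\right) = \frac{893}{3} - \frac{17}{2} = \frac{1735}{6}$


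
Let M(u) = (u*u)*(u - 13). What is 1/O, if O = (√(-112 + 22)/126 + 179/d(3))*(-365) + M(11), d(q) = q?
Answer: -19421934/427678126783 + 7665*I*√10/427678126783 ≈ -4.5413e-5 + 5.6675e-8*I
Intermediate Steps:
M(u) = u²*(-13 + u)
O = -66061/3 - 365*I*√10/42 (O = (√(-112 + 22)/126 + 179/3)*(-365) + 11²*(-13 + 11) = (√(-90)*(1/126) + 179*(⅓))*(-365) + 121*(-2) = ((3*I*√10)*(1/126) + 179/3)*(-365) - 242 = (I*√10/42 + 179/3)*(-365) - 242 = (179/3 + I*√10/42)*(-365) - 242 = (-65335/3 - 365*I*√10/42) - 242 = -66061/3 - 365*I*√10/42 ≈ -22020.0 - 27.482*I)
1/O = 1/(-66061/3 - 365*I*√10/42)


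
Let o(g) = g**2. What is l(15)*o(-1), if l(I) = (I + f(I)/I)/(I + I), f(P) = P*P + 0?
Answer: 1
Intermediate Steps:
f(P) = P**2 (f(P) = P**2 + 0 = P**2)
l(I) = 1 (l(I) = (I + I**2/I)/(I + I) = (I + I)/((2*I)) = (2*I)*(1/(2*I)) = 1)
l(15)*o(-1) = 1*(-1)**2 = 1*1 = 1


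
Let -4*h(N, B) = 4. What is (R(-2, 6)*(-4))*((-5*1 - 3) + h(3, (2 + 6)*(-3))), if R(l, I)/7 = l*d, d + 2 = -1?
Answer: 1512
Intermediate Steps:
d = -3 (d = -2 - 1 = -3)
R(l, I) = -21*l (R(l, I) = 7*(l*(-3)) = 7*(-3*l) = -21*l)
h(N, B) = -1 (h(N, B) = -¼*4 = -1)
(R(-2, 6)*(-4))*((-5*1 - 3) + h(3, (2 + 6)*(-3))) = (-21*(-2)*(-4))*((-5*1 - 3) - 1) = (42*(-4))*((-5 - 3) - 1) = -168*(-8 - 1) = -168*(-9) = 1512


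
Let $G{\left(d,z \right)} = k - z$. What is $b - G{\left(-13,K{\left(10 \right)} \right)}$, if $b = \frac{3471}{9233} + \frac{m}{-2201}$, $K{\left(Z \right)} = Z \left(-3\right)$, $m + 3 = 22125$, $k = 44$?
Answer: $- \frac{1700428397}{20321833} \approx -83.675$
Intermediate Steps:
$m = 22122$ ($m = -3 + 22125 = 22122$)
$K{\left(Z \right)} = - 3 Z$
$G{\left(d,z \right)} = 44 - z$
$b = - \frac{196612755}{20321833}$ ($b = \frac{3471}{9233} + \frac{22122}{-2201} = 3471 \cdot \frac{1}{9233} + 22122 \left(- \frac{1}{2201}\right) = \frac{3471}{9233} - \frac{22122}{2201} = - \frac{196612755}{20321833} \approx -9.675$)
$b - G{\left(-13,K{\left(10 \right)} \right)} = - \frac{196612755}{20321833} - \left(44 - \left(-3\right) 10\right) = - \frac{196612755}{20321833} - \left(44 - -30\right) = - \frac{196612755}{20321833} - \left(44 + 30\right) = - \frac{196612755}{20321833} - 74 = - \frac{1700428397}{20321833}$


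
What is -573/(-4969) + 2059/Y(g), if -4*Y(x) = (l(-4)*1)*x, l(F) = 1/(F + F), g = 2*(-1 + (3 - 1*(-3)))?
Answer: 163701601/24845 ≈ 6588.9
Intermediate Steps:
g = 10 (g = 2*(-1 + (3 + 3)) = 2*(-1 + 6) = 2*5 = 10)
l(F) = 1/(2*F)
Y(x) = x/32 (Y(x) = -((½)/(-4))*1*x/4 = -((½)*(-¼))*1*x/4 = -(-⅛*1)*x/4 = -(-1)*x/32 = x/32)
-573/(-4969) + 2059/Y(g) = -573/(-4969) + 2059/(((1/32)*10)) = -573*(-1/4969) + 2059/(5/16) = 573/4969 + 2059*(16/5) = 573/4969 + 32944/5 = 163701601/24845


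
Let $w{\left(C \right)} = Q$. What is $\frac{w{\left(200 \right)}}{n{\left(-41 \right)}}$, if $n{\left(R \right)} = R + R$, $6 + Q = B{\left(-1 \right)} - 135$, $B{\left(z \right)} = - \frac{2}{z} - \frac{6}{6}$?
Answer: $\frac{70}{41} \approx 1.7073$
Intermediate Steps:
$B{\left(z \right)} = -1 - \frac{2}{z}$ ($B{\left(z \right)} = - \frac{2}{z} - 1 = -1 - \frac{2}{z}$)
$Q = -140$ ($Q = -6 - \left(135 - \frac{-2 - -1}{-1}\right) = -6 - 134 = -140$)
$n{\left(R \right)} = 2 R$
$w{\left(C \right)} = -140$
$\frac{w{\left(200 \right)}}{n{\left(-41 \right)}} = - \frac{140}{2 \left(-41\right)} = - \frac{140}{-82} = \left(-140\right) \left(- \frac{1}{82}\right) = \frac{70}{41}$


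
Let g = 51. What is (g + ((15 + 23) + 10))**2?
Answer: 9801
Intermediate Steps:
(g + ((15 + 23) + 10))**2 = (51 + ((15 + 23) + 10))**2 = (51 + (38 + 10))**2 = (51 + 48)**2 = 99**2 = 9801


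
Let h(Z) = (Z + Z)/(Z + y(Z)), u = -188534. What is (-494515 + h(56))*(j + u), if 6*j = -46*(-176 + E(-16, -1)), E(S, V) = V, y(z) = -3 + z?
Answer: 10089218959071/109 ≈ 9.2562e+10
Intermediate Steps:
h(Z) = 2*Z/(-3 + 2*Z) (h(Z) = (Z + Z)/(Z + (-3 + Z)) = (2*Z)/(-3 + 2*Z) = 2*Z/(-3 + 2*Z))
j = 1357 (j = (-46*(-176 - 1))/6 = (-46*(-177))/6 = (⅙)*8142 = 1357)
(-494515 + h(56))*(j + u) = (-494515 + 2*56/(-3 + 2*56))*(1357 - 188534) = (-494515 + 2*56/(-3 + 112))*(-187177) = (-494515 + 2*56/109)*(-187177) = (-494515 + 2*56*(1/109))*(-187177) = (-494515 + 112/109)*(-187177) = -53902023/109*(-187177) = 10089218959071/109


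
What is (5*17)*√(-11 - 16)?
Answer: 255*I*√3 ≈ 441.67*I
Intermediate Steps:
(5*17)*√(-11 - 16) = 85*√(-27) = 85*(3*I*√3) = 255*I*√3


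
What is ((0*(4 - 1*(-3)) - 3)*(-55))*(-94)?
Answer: -15510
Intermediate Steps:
((0*(4 - 1*(-3)) - 3)*(-55))*(-94) = ((0*(4 + 3) - 3)*(-55))*(-94) = ((0*7 - 3)*(-55))*(-94) = ((0 - 3)*(-55))*(-94) = -3*(-55)*(-94) = 165*(-94) = -15510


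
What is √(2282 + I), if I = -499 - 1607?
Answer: 4*√11 ≈ 13.266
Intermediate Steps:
I = -2106
√(2282 + I) = √(2282 - 2106) = √176 = 4*√11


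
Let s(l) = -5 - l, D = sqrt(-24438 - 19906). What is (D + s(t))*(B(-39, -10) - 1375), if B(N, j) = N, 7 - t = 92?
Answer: -113120 - 2828*I*sqrt(11086) ≈ -1.1312e+5 - 2.9776e+5*I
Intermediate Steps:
t = -85 (t = 7 - 1*92 = 7 - 92 = -85)
D = 2*I*sqrt(11086) (D = sqrt(-44344) = 2*I*sqrt(11086) ≈ 210.58*I)
(D + s(t))*(B(-39, -10) - 1375) = (2*I*sqrt(11086) + (-5 - 1*(-85)))*(-39 - 1375) = (2*I*sqrt(11086) + (-5 + 85))*(-1414) = (2*I*sqrt(11086) + 80)*(-1414) = (80 + 2*I*sqrt(11086))*(-1414) = -113120 - 2828*I*sqrt(11086)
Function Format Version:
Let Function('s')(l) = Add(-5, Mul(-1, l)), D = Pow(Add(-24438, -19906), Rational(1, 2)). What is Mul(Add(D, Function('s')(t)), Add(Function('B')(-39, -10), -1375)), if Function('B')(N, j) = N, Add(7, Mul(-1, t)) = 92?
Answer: Add(-113120, Mul(-2828, I, Pow(11086, Rational(1, 2)))) ≈ Add(-1.1312e+5, Mul(-2.9776e+5, I))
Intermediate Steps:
t = -85 (t = Add(7, Mul(-1, 92)) = Add(7, -92) = -85)
D = Mul(2, I, Pow(11086, Rational(1, 2))) (D = Pow(-44344, Rational(1, 2)) = Mul(2, I, Pow(11086, Rational(1, 2))) ≈ Mul(210.58, I))
Mul(Add(D, Function('s')(t)), Add(Function('B')(-39, -10), -1375)) = Mul(Add(Mul(2, I, Pow(11086, Rational(1, 2))), Add(-5, Mul(-1, -85))), Add(-39, -1375)) = Mul(Add(Mul(2, I, Pow(11086, Rational(1, 2))), Add(-5, 85)), -1414) = Mul(Add(Mul(2, I, Pow(11086, Rational(1, 2))), 80), -1414) = Mul(Add(80, Mul(2, I, Pow(11086, Rational(1, 2)))), -1414) = Add(-113120, Mul(-2828, I, Pow(11086, Rational(1, 2))))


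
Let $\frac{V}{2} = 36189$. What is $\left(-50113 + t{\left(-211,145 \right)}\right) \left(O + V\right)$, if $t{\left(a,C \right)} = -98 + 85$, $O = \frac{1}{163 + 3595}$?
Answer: $- \frac{6817048906075}{1879} \approx -3.628 \cdot 10^{9}$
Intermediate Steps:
$V = 72378$ ($V = 2 \cdot 36189 = 72378$)
$O = \frac{1}{3758} \approx 0.0002661$
$t{\left(a,C \right)} = -13$
$\left(-50113 + t{\left(-211,145 \right)}\right) \left(O + V\right) = \left(-50113 - 13\right) \left(\frac{1}{3758} + 72378\right) = \left(-50126\right) \frac{271996525}{3758} = - \frac{6817048906075}{1879}$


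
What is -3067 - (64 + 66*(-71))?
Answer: 1555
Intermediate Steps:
-3067 - (64 + 66*(-71)) = -3067 - (64 - 4686) = -3067 - 1*(-4622) = -3067 + 4622 = 1555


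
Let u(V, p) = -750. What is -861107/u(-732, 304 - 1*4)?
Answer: 861107/750 ≈ 1148.1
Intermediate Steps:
-861107/u(-732, 304 - 1*4) = -861107/(-750) = -861107*(-1/750) = 861107/750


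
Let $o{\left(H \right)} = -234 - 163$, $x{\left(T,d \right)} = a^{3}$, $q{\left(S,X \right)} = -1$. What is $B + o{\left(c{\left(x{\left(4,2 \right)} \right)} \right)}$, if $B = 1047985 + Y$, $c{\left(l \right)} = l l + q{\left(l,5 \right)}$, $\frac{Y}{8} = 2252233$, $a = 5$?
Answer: $19065452$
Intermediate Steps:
$Y = 18017864$ ($Y = 8 \cdot 2252233 = 18017864$)
$x{\left(T,d \right)} = 125$ ($x{\left(T,d \right)} = 5^{3} = 125$)
$c{\left(l \right)} = -1 + l^{2}$ ($c{\left(l \right)} = l l - 1 = l^{2} - 1 = -1 + l^{2}$)
$o{\left(H \right)} = -397$ ($o{\left(H \right)} = -234 - 163 = -397$)
$B = 19065849$ ($B = 1047985 + 18017864 = 19065849$)
$B + o{\left(c{\left(x{\left(4,2 \right)} \right)} \right)} = 19065849 - 397 = 19065452$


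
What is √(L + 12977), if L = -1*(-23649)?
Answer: √36626 ≈ 191.38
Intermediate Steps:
L = 23649
√(L + 12977) = √(23649 + 12977) = √36626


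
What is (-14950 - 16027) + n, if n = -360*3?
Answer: -32057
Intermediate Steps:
n = -1080
(-14950 - 16027) + n = (-14950 - 16027) - 1080 = -30977 - 1080 = -32057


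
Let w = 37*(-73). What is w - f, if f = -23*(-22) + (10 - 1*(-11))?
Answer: -3228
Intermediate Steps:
w = -2701
f = 527 (f = 506 + (10 + 11) = 506 + 21 = 527)
w - f = -2701 - 1*527 = -2701 - 527 = -3228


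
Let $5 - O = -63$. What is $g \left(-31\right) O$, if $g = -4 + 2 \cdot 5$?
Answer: $-12648$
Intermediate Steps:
$O = 68$ ($O = 5 - -63 = 5 + 63 = 68$)
$g = 6$ ($g = -4 + 10 = 6$)
$g \left(-31\right) O = 6 \left(-31\right) 68 = \left(-186\right) 68 = -12648$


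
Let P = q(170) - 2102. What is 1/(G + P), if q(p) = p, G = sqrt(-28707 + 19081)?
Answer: -966/1871125 - I*sqrt(9626)/3742250 ≈ -0.00051627 - 2.6217e-5*I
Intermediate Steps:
G = I*sqrt(9626) (G = sqrt(-9626) = I*sqrt(9626) ≈ 98.112*I)
P = -1932 (P = 170 - 2102 = -1932)
1/(G + P) = 1/(I*sqrt(9626) - 1932) = 1/(-1932 + I*sqrt(9626))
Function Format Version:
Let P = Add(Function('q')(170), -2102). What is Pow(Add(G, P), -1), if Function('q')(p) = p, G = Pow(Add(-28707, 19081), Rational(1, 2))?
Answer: Add(Rational(-966, 1871125), Mul(Rational(-1, 3742250), I, Pow(9626, Rational(1, 2)))) ≈ Add(-0.00051627, Mul(-2.6217e-5, I))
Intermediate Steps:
G = Mul(I, Pow(9626, Rational(1, 2))) (G = Pow(-9626, Rational(1, 2)) = Mul(I, Pow(9626, Rational(1, 2))) ≈ Mul(98.112, I))
P = -1932 (P = Add(170, -2102) = -1932)
Pow(Add(G, P), -1) = Pow(Add(Mul(I, Pow(9626, Rational(1, 2))), -1932), -1) = Pow(Add(-1932, Mul(I, Pow(9626, Rational(1, 2)))), -1)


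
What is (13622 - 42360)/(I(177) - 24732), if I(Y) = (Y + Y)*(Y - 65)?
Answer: -14369/7458 ≈ -1.9267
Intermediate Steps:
I(Y) = 2*Y*(-65 + Y) (I(Y) = (2*Y)*(-65 + Y) = 2*Y*(-65 + Y))
(13622 - 42360)/(I(177) - 24732) = (13622 - 42360)/(2*177*(-65 + 177) - 24732) = -28738/(2*177*112 - 24732) = -28738/(39648 - 24732) = -28738/14916 = -28738*1/14916 = -14369/7458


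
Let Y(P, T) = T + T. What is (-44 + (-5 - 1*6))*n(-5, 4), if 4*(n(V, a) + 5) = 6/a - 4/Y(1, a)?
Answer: 1045/4 ≈ 261.25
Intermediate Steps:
Y(P, T) = 2*T
n(V, a) = -5 + 1/a (n(V, a) = -5 + (6/a - 4*1/(2*a))/4 = -5 + (6/a - 2/a)/4 = -5 + (4/a)/4 = -5 + 1/a)
(-44 + (-5 - 1*6))*n(-5, 4) = (-44 + (-5 - 1*6))*(-5 + 1/4) = (-44 + (-5 - 6))*(-5 + 1/4) = (-44 - 11)*(-19/4) = -55*(-19/4) = 1045/4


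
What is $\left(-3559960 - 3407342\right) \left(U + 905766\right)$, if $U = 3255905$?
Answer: $-28995618681642$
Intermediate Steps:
$\left(-3559960 - 3407342\right) \left(U + 905766\right) = \left(-3559960 - 3407342\right) \left(3255905 + 905766\right) = \left(-6967302\right) 4161671 = -28995618681642$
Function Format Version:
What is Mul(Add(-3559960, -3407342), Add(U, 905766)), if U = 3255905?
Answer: -28995618681642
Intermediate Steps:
Mul(Add(-3559960, -3407342), Add(U, 905766)) = Mul(Add(-3559960, -3407342), Add(3255905, 905766)) = Mul(-6967302, 4161671) = -28995618681642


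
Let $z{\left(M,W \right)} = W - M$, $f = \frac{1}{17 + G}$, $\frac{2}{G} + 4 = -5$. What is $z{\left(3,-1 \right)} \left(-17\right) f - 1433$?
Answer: $- \frac{215771}{151} \approx -1428.9$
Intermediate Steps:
$G = - \frac{2}{9}$ ($G = \frac{2}{-4 - 5} = \frac{2}{-9} = 2 \left(- \frac{1}{9}\right) = - \frac{2}{9} \approx -0.22222$)
$f = \frac{9}{151}$ ($f = \frac{1}{17 - \frac{2}{9}} = \frac{1}{\frac{151}{9}} = \frac{9}{151} \approx 0.059603$)
$z{\left(3,-1 \right)} \left(-17\right) f - 1433 = \left(-1 - 3\right) \left(-17\right) \frac{9}{151} - 1433 = \left(-4\right) \left(-17\right) \frac{9}{151} - 1433 = 68 \cdot \frac{9}{151} - 1433 = \frac{612}{151} - 1433 = - \frac{215771}{151}$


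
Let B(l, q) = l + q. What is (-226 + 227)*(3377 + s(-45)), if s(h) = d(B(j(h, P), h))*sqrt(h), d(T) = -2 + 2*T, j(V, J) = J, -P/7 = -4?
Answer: 3377 - 108*I*sqrt(5) ≈ 3377.0 - 241.5*I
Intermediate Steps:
P = 28 (P = -7*(-4) = 28)
s(h) = sqrt(h)*(54 + 2*h) (s(h) = (-2 + 2*(28 + h))*sqrt(h) = (-2 + (56 + 2*h))*sqrt(h) = (54 + 2*h)*sqrt(h) = sqrt(h)*(54 + 2*h))
(-226 + 227)*(3377 + s(-45)) = (-226 + 227)*(3377 + 2*sqrt(-45)*(27 - 45)) = 1*(3377 + 2*(3*I*sqrt(5))*(-18)) = 1*(3377 - 108*I*sqrt(5)) = 3377 - 108*I*sqrt(5)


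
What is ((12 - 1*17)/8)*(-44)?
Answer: 55/2 ≈ 27.500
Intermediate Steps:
((12 - 1*17)/8)*(-44) = ((12 - 17)*(⅛))*(-44) = -5*⅛*(-44) = -5/8*(-44) = 55/2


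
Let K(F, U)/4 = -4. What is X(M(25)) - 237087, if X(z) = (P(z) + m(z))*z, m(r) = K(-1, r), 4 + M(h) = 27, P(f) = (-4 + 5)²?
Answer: -237432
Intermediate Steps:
P(f) = 1 (P(f) = 1² = 1)
K(F, U) = -16 (K(F, U) = 4*(-4) = -16)
M(h) = 23 (M(h) = -4 + 27 = 23)
m(r) = -16
X(z) = -15*z (X(z) = (1 - 16)*z = -15*z)
X(M(25)) - 237087 = -15*23 - 237087 = -345 - 237087 = -237432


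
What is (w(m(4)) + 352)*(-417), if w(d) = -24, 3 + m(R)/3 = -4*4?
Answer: -136776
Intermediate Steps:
m(R) = -57 (m(R) = -9 + 3*(-4*4) = -9 + 3*(-16) = -9 - 48 = -57)
(w(m(4)) + 352)*(-417) = (-24 + 352)*(-417) = 328*(-417) = -136776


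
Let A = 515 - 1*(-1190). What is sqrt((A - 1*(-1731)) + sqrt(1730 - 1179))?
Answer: sqrt(3436 + sqrt(551)) ≈ 58.817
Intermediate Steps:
A = 1705 (A = 515 + 1190 = 1705)
sqrt((A - 1*(-1731)) + sqrt(1730 - 1179)) = sqrt((1705 - 1*(-1731)) + sqrt(1730 - 1179)) = sqrt((1705 + 1731) + sqrt(551)) = sqrt(3436 + sqrt(551))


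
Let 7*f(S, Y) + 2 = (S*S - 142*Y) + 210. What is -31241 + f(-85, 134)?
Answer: -230282/7 ≈ -32897.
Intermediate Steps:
f(S, Y) = 208/7 - 142*Y/7 + S²/7 (f(S, Y) = -2/7 + ((S*S - 142*Y) + 210)/7 = -2/7 + ((S² - 142*Y) + 210)/7 = -2/7 + (210 + S² - 142*Y)/7 = -2/7 + (30 - 142*Y/7 + S²/7) = 208/7 - 142*Y/7 + S²/7)
-31241 + f(-85, 134) = -31241 + (208/7 - 142/7*134 + (⅐)*(-85)²) = -31241 + (208/7 - 19028/7 + (⅐)*7225) = -31241 + (208/7 - 19028/7 + 7225/7) = -31241 - 11595/7 = -230282/7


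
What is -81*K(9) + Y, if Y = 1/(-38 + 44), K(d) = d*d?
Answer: -39365/6 ≈ -6560.8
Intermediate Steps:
K(d) = d²
Y = ⅙ (Y = 1/6 = ⅙ ≈ 0.16667)
-81*K(9) + Y = -81*9² + ⅙ = -81*81 + ⅙ = -6561 + ⅙ = -39365/6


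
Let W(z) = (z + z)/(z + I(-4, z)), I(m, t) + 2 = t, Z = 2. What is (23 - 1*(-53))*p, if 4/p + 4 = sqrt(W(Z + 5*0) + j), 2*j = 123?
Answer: 128/5 + 16*sqrt(254)/5 ≈ 76.600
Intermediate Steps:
I(m, t) = -2 + t
j = 123/2 (j = (1/2)*123 = 123/2 ≈ 61.500)
W(z) = 2*z/(-2 + 2*z) (W(z) = (z + z)/(z + (-2 + z)) = (2*z)/(-2 + 2*z) = 2*z/(-2 + 2*z))
p = 4/(-4 + sqrt(254)/2) (p = 4/(-4 + sqrt((2 + 5*0)/(-1 + (2 + 5*0)) + 123/2)) = 4/(-4 + sqrt((2 + 0)/(-1 + (2 + 0)) + 123/2)) = 4/(-4 + sqrt(2/(-1 + 2) + 123/2)) = 4/(-4 + sqrt(2/1 + 123/2)) = 4/(-4 + sqrt(2*1 + 123/2)) = 4/(-4 + sqrt(2 + 123/2)) = 4/(-4 + sqrt(127/2)) = 4/(-4 + sqrt(254)/2) ≈ 1.0079)
(23 - 1*(-53))*p = (23 - 1*(-53))*(32/95 + 4*sqrt(254)/95) = (23 + 53)*(32/95 + 4*sqrt(254)/95) = 76*(32/95 + 4*sqrt(254)/95) = 128/5 + 16*sqrt(254)/5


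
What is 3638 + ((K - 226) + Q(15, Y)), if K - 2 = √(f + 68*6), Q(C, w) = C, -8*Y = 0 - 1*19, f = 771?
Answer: 3429 + 3*√131 ≈ 3463.3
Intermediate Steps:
Y = 19/8 (Y = -(0 - 1*19)/8 = -(0 - 19)/8 = -⅛*(-19) = 19/8 ≈ 2.3750)
K = 2 + 3*√131 (K = 2 + √(771 + 68*6) = 2 + √(771 + 408) = 2 + √1179 = 2 + 3*√131 ≈ 36.337)
3638 + ((K - 226) + Q(15, Y)) = 3638 + (((2 + 3*√131) - 226) + 15) = 3638 + ((-224 + 3*√131) + 15) = 3638 + (-209 + 3*√131) = 3429 + 3*√131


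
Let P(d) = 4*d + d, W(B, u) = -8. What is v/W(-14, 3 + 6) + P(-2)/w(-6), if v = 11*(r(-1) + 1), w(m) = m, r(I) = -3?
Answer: 53/12 ≈ 4.4167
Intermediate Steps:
v = -22 (v = 11*(-3 + 1) = 11*(-2) = -22)
P(d) = 5*d
v/W(-14, 3 + 6) + P(-2)/w(-6) = -22/(-8) + (5*(-2))/(-6) = -22*(-⅛) - 10*(-⅙) = 11/4 + 5/3 = 53/12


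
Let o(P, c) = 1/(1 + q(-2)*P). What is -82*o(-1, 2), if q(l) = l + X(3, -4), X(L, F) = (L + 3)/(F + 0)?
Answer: -164/9 ≈ -18.222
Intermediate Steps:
X(L, F) = (3 + L)/F
q(l) = -3/2 + l (q(l) = l + (3 + 3)/(-4) = l - ¼*6 = l - 3/2 = -3/2 + l)
o(P, c) = 1/(1 - 7*P/2) (o(P, c) = 1/(1 + (-3/2 - 2)*P) = 1/(1 - 7*P/2))
-82*o(-1, 2) = -(-164)/(-2 + 7*(-1)) = -(-164)/(-2 - 7) = -(-164)/(-9) = -(-164)*(-1)/9 = -82*2/9 = -164/9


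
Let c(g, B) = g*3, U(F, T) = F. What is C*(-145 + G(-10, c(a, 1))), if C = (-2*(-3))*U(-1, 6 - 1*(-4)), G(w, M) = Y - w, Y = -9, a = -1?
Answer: 864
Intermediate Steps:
c(g, B) = 3*g
G(w, M) = -9 - w
C = -6 (C = -2*(-3)*(-1) = 6*(-1) = -6)
C*(-145 + G(-10, c(a, 1))) = -6*(-145 + (-9 - 1*(-10))) = -6*(-145 + (-9 + 10)) = -6*(-145 + 1) = -6*(-144) = 864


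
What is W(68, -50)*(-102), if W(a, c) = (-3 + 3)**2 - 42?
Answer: 4284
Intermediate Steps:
W(a, c) = -42 (W(a, c) = 0**2 - 42 = 0 - 42 = -42)
W(68, -50)*(-102) = -42*(-102) = 4284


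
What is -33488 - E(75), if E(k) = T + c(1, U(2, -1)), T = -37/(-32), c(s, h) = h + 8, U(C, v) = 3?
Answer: -1072005/32 ≈ -33500.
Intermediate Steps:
c(s, h) = 8 + h
T = 37/32 (T = -37*(-1/32) = 37/32 ≈ 1.1563)
E(k) = 389/32 (E(k) = 37/32 + (8 + 3) = 37/32 + 11 = 389/32)
-33488 - E(75) = -33488 - 1*389/32 = -33488 - 389/32 = -1072005/32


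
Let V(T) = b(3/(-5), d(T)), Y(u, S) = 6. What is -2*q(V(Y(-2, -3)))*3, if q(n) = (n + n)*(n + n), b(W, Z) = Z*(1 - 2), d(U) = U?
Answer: -864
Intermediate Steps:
b(W, Z) = -Z (b(W, Z) = Z*(-1) = -Z)
V(T) = -T
q(n) = 4*n² (q(n) = (2*n)*(2*n) = 4*n²)
-2*q(V(Y(-2, -3)))*3 = -8*(-1*6)²*3 = -8*(-6)²*3 = -8*36*3 = -2*144*3 = -288*3 = -864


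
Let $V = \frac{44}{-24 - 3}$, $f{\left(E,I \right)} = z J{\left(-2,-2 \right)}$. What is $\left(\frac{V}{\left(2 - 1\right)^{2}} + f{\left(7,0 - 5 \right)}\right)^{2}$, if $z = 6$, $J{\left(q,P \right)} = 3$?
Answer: $\frac{195364}{729} \approx 267.99$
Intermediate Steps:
$f{\left(E,I \right)} = 18$ ($f{\left(E,I \right)} = 6 \cdot 3 = 18$)
$V = - \frac{44}{27}$ ($V = \frac{44}{-24 - 3} = \frac{44}{-27} = 44 \left(- \frac{1}{27}\right) = - \frac{44}{27} \approx -1.6296$)
$\left(\frac{V}{\left(2 - 1\right)^{2}} + f{\left(7,0 - 5 \right)}\right)^{2} = \left(- \frac{44}{27 \left(2 - 1\right)^{2}} + 18\right)^{2} = \left(- \frac{44}{27 \cdot 1^{2}} + 18\right)^{2} = \left(- \frac{44}{27 \cdot 1} + 18\right)^{2} = \left(\left(- \frac{44}{27}\right) 1 + 18\right)^{2} = \left(- \frac{44}{27} + 18\right)^{2} = \left(\frac{442}{27}\right)^{2} = \frac{195364}{729}$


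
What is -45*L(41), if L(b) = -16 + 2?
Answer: 630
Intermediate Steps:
L(b) = -14
-45*L(41) = -45*(-14) = 630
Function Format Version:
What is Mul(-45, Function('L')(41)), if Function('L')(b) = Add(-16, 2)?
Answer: 630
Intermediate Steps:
Function('L')(b) = -14
Mul(-45, Function('L')(41)) = Mul(-45, -14) = 630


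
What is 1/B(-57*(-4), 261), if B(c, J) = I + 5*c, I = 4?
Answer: 1/1144 ≈ 0.00087413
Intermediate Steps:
B(c, J) = 4 + 5*c
1/B(-57*(-4), 261) = 1/(4 + 5*(-57*(-4))) = 1/(4 + 5*228) = 1/(4 + 1140) = 1/1144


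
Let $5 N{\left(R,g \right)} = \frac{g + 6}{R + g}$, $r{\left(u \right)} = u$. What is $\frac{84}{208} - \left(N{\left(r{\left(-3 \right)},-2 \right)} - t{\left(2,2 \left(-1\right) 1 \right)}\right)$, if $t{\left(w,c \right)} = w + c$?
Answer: $\frac{733}{1300} \approx 0.56385$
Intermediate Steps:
$t{\left(w,c \right)} = c + w$
$N{\left(R,g \right)} = \frac{6 + g}{5 \left(R + g\right)}$ ($N{\left(R,g \right)} = \frac{\left(g + 6\right) \frac{1}{R + g}}{5} = \frac{\left(6 + g\right) \frac{1}{R + g}}{5} = \frac{\frac{1}{R + g} \left(6 + g\right)}{5} = \frac{6 + g}{5 \left(R + g\right)}$)
$\frac{84}{208} - \left(N{\left(r{\left(-3 \right)},-2 \right)} - t{\left(2,2 \left(-1\right) 1 \right)}\right) = \frac{84}{208} - \left(\frac{6 - 2}{5 \left(-3 - 2\right)} - \left(2 \left(-1\right) 1 + 2\right)\right) = 84 \cdot \frac{1}{208} - \left(\frac{1}{5} \frac{1}{-5} \cdot 4 - \left(\left(-2\right) 1 + 2\right)\right) = \frac{21}{52} - \left(\frac{1}{5} \left(- \frac{1}{5}\right) 4 - \left(-2 + 2\right)\right) = \frac{21}{52} - \left(- \frac{4}{25} - 0\right) = \frac{21}{52} - \left(- \frac{4}{25} + 0\right) = \frac{21}{52} - - \frac{4}{25} = \frac{21}{52} + \frac{4}{25} = \frac{733}{1300}$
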